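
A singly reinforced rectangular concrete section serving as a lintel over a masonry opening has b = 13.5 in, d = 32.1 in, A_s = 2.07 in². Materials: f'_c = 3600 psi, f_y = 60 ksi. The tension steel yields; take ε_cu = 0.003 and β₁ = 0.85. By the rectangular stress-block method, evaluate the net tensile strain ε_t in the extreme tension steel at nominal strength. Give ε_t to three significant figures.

a = A_s f_y/(0.85 f'_c b) = 3.007 in.
β₁ = 0.85, so c = a/β₁ = 3.007/0.85 = 3.538 in.
From the linear strain diagram with ε_cu = 0.003: ε_t = 0.003 (d − c)/c = 0.003 × (32.1 − 3.538)/3.538 = 0.0242.
Since ε_t ≥ 0.005, the section is tension-controlled.

ε_t ≈ 0.0242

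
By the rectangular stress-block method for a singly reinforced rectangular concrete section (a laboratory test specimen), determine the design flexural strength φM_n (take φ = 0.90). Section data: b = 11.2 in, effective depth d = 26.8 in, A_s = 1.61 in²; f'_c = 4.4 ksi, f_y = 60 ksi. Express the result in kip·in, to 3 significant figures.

T = A_s f_y = 1.61 × 60 = 96.6 kips.
a = T/(0.85 f'_c b) = 96.6/(0.85 × 4.4 × 11.2) = 2.306 in.
M_n = T(d − a/2) = 96.6 × (26.8 − 1.153) = 2477.5 kip·in.
φM_n = 0.90 × 2477.5 = 2229.8 kip·in.

φM_n ≈ 2230 kip·in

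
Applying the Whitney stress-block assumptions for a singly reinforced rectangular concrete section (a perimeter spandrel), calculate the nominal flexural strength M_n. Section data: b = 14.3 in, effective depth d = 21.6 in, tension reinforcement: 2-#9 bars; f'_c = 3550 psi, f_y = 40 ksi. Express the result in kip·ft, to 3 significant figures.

M_n ≈ 138 kip·ft

A_s = 2 × 1 = 2 in².
T = A_s f_y = 2 × 40 = 80 kips.
a = T/(0.85 f'_c b) = 80/(0.85 × 3.55 × 14.3) = 1.854 in.
M_n = T(d − a/2) = 80 × (21.6 − 0.927) = 1653.8 kip·in = 1653.8/12 = 137.82 kip·ft.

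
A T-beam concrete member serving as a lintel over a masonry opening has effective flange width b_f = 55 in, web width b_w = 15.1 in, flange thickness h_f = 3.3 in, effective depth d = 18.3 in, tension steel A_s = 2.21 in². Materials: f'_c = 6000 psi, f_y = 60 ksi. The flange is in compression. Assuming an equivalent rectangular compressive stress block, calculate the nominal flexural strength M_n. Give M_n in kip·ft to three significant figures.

M_n ≈ 200 kip·ft

Tension: T = A_s f_y = 2.21 × 60 = 132.6 kips.
Try a within the flange: a = T/(0.85 f'_c b_f) = 132.6/(0.85 × 6 × 55) = 0.473 in.
Since a = 0.473 ≤ h_f = 3.3 in, the stress block lies entirely in the flange; analyse as a rectangular beam of width b_f.
M_n = T(d − a/2) = 132.6 × (18.3 − 0.2365) = 2395.2 kip·in.
M_n = 2395.2/12 = 199.60 kip·ft.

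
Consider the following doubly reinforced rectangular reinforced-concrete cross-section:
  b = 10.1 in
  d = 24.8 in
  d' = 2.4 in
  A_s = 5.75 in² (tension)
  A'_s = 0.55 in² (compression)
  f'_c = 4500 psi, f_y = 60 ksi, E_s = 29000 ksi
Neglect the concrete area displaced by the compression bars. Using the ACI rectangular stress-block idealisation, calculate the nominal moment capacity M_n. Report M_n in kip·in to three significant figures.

Assume both steels yield.
a = (A_s − A'_s) f_y/(0.85 f'_c b) = (5.75 − 0.55) × 60/(0.85 × 4.5 × 10.1) = 8.076 in.
c = a/β₁ = 8.076/0.825 = 9.789 in; ε'_s = 0.003(c − d')/c = 0.0023 ≥ ε_y = 0.0021, so the compression steel yields.
M_n = (A_s − A'_s) f_y (d − a/2) + A'_s f_y (d − d') = 312 × (24.8 − 4.038) + 33 × (24.8 − 2.4) = 6477.7 + 739.2 = 7216.9 kip·in.

M_n ≈ 7220 kip·in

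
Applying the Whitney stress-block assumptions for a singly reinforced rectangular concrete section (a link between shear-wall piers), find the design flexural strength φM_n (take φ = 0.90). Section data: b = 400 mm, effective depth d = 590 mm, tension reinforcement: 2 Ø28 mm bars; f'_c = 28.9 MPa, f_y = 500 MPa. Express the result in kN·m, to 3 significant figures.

φM_n ≈ 310 kN·m

A_s = 2 × 616 = 1232 mm².
T = A_s f_y = 1232 × 500 = 616000 N = 616 kN.
From C = T: a = T/(0.85 f'_c b) = 616000/(0.85 × 28.9 × 400) = 62.69 mm.
M_n = T(d − a/2) = 616 kN × (590 − 31.345) mm = 344.13 kN·m.
φM_n = 0.90 × 344.13 = 309.72 kN·m.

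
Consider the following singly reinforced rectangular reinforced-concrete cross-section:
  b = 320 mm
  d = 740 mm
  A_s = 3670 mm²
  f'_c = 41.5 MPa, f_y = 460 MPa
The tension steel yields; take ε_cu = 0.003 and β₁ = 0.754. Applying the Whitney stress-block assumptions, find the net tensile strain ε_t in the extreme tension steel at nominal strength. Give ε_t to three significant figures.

a = A_s f_y/(0.85 f'_c b) = 149.56 mm.
β₁ = 0.754, so c = a/β₁ = 149.56/0.754 = 198.36 mm.
From the linear strain diagram with ε_cu = 0.003: ε_t = 0.003 (d − c)/c = 0.003 × (740 − 198.36)/198.36 = 0.00819.
Since ε_t ≥ 0.005, the section is tension-controlled.

ε_t ≈ 0.00819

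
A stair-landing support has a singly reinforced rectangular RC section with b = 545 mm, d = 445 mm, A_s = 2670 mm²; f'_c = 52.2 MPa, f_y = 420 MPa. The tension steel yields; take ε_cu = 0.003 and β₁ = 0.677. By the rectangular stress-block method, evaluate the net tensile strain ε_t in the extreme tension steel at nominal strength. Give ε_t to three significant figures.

a = A_s f_y/(0.85 f'_c b) = 46.37 mm.
β₁ = 0.677, so c = a/β₁ = 46.37/0.677 = 68.49 mm.
From the linear strain diagram with ε_cu = 0.003: ε_t = 0.003 (d − c)/c = 0.003 × (445 − 68.49)/68.49 = 0.0165.
Since ε_t ≥ 0.005, the section is tension-controlled.

ε_t ≈ 0.0165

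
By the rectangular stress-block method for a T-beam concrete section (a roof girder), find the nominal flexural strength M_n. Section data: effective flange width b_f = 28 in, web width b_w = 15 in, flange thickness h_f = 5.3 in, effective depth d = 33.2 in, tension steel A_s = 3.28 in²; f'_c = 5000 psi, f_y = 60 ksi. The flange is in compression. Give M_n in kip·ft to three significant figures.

M_n ≈ 531 kip·ft

Tension: T = A_s f_y = 3.28 × 60 = 196.8 kips.
Try a within the flange: a = T/(0.85 f'_c b_f) = 196.8/(0.85 × 5 × 28) = 1.654 in.
Since a = 1.654 ≤ h_f = 5.3 in, the stress block lies entirely in the flange; analyse as a rectangular beam of width b_f.
M_n = T(d − a/2) = 196.8 × (33.2 − 0.827) = 6371.0 kip·in.
M_n = 6371.0/12 = 530.92 kip·ft.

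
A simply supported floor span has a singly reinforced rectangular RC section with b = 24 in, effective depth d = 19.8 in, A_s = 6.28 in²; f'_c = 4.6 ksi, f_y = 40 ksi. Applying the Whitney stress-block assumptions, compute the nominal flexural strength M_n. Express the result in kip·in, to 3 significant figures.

M_n ≈ 4640 kip·in

T = A_s f_y = 6.28 × 40 = 251.2 kips.
a = T/(0.85 f'_c b) = 251.2/(0.85 × 4.6 × 24) = 2.677 in.
M_n = T(d − a/2) = 251.2 × (19.8 − 1.3385) = 4637.5 kip·in.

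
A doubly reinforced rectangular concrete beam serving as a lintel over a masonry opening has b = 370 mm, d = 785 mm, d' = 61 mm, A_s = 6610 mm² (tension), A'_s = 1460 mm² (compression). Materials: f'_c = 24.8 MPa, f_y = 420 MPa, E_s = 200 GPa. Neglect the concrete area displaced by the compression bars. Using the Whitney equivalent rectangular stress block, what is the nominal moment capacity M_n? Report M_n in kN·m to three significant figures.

M_n ≈ 1840 kN·m

Assume both tension and compression steel yield.
Net tension couple steel: A_s − A'_s = 5150 mm².
a = (A_s − A'_s) f_y / (0.85 f'_c b) = 2163000/(0.85 × 24.8 × 370) = 277.32 mm.
c = a/β₁ = 277.32/0.85 = 326.26 mm; ε'_s = 0.003(c − d')/c = 0.0024 ≥ f_y/E_s = 0.0021, so compression steel does yield.
M_n = (A_s − A'_s) f_y (d − a/2) + A'_s f_y (d − d') = [2163000 × (785 − 138.66) + 613200 × (785 − 61)] × 10⁻⁶ = 1398.03 + 443.96 = 1841.99 kN·m.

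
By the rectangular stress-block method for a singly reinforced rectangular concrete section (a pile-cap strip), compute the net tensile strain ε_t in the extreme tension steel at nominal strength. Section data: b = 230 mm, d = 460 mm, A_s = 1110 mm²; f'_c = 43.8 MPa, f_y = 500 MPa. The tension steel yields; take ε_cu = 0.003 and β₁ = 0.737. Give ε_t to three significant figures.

a = A_s f_y/(0.85 f'_c b) = 64.81 mm.
β₁ = 0.737, so c = a/β₁ = 64.81/0.737 = 87.94 mm.
From the linear strain diagram with ε_cu = 0.003: ε_t = 0.003 (d − c)/c = 0.003 × (460 − 87.94)/87.94 = 0.0127.
Since ε_t ≥ 0.005, the section is tension-controlled.

ε_t ≈ 0.0127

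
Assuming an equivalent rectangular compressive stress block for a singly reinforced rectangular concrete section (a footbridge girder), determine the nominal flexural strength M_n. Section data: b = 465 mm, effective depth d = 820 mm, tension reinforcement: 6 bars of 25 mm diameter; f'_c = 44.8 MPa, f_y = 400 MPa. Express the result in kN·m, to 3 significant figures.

A_s = 6 × 491 = 2946 mm².
T = A_s f_y = 2946 × 400 = 1178400 N = 1178.4 kN.
From C = T: a = T/(0.85 f'_c b) = 1178400/(0.85 × 44.8 × 465) = 66.55 mm.
M_n = T(d − a/2) = 1178.4 kN × (820 − 33.275) mm = 927.08 kN·m.

M_n ≈ 927 kN·m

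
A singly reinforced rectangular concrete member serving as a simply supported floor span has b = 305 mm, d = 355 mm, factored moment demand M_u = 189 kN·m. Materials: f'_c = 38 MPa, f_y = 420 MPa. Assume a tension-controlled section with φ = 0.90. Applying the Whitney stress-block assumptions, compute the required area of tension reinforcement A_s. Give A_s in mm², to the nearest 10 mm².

M_n = M_u/φ = 189/0.90 = 210 kN·m.
With M_n = 0.85 f'_c a b (d − a/2), solve the quadratic for a:
a = d − √(d² − 2M_n/(0.85 f'_c b)) = 355 − √(355² − 2 × 210×10⁶/(0.85 × 38 × 305)) = 66.22 mm.
A_s = 0.85 f'_c a b / f_y = 0.85 × 38 × 66.22 × 305 / 420 = 1553.3 mm².

A_s ≈ 1550 mm²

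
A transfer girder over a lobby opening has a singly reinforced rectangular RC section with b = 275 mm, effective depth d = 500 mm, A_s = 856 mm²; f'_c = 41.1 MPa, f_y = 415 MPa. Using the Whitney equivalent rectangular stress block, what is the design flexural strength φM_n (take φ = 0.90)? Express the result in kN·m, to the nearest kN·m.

φM_n ≈ 154 kN·m

T = A_s f_y = 856 × 415 = 355240 N = 355.24 kN.
From C = T: a = T/(0.85 f'_c b) = 355240/(0.85 × 41.1 × 275) = 36.98 mm.
M_n = T(d − a/2) = 355.24 kN × (500 − 18.49) mm = 171.05 kN·m.
φM_n = 0.90 × 171.05 = 153.95 kN·m.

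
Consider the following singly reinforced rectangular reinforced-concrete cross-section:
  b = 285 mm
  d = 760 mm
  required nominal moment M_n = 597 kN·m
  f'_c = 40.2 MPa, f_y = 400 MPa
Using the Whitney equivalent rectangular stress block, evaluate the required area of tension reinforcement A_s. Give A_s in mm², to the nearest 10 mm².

A_s ≈ 2080 mm²

With M_n = 0.85 f'_c a b (d − a/2), solve the quadratic for a:
a = d − √(d² − 2M_n/(0.85 f'_c b)) = 760 − √(760² − 2 × 597×10⁶/(0.85 × 40.2 × 285)) = 85.47 mm.
A_s = 0.85 f'_c a b / f_y = 0.85 × 40.2 × 85.47 × 285 / 400 = 2080.9 mm².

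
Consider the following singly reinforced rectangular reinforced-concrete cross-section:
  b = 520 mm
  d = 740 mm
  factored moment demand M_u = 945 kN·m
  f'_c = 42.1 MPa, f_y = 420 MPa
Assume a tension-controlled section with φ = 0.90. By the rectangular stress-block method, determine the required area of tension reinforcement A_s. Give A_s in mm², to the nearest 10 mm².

M_n = M_u/φ = 945/0.90 = 1050 kN·m.
With M_n = 0.85 f'_c a b (d − a/2), solve the quadratic for a:
a = d − √(d² − 2M_n/(0.85 f'_c b)) = 740 − √(740² − 2 × 1050×10⁶/(0.85 × 42.1 × 520)) = 80.65 mm.
A_s = 0.85 f'_c a b / f_y = 0.85 × 42.1 × 80.65 × 520 / 420 = 3573.2 mm².

A_s ≈ 3570 mm²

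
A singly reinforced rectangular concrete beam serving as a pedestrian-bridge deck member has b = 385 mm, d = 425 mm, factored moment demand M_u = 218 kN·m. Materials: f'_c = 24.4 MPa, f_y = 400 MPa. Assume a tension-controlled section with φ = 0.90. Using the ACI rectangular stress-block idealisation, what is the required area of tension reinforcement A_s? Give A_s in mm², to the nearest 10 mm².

A_s ≈ 1570 mm²

M_n = M_u/φ = 218/0.90 = 242.222 kN·m.
With M_n = 0.85 f'_c a b (d − a/2), solve the quadratic for a:
a = d − √(d² − 2M_n/(0.85 f'_c b)) = 425 − √(425² − 2 × 242.222×10⁶/(0.85 × 24.4 × 385)) = 78.65 mm.
A_s = 0.85 f'_c a b / f_y = 0.85 × 24.4 × 78.65 × 385 / 400 = 1570.0 mm².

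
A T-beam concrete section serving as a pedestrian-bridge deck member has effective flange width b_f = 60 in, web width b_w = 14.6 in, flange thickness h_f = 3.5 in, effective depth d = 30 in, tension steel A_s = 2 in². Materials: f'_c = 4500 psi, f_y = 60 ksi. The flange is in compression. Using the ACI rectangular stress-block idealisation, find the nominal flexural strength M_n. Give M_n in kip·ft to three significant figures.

M_n ≈ 297 kip·ft

Tension: T = A_s f_y = 2 × 60 = 120 kips.
Try a within the flange: a = T/(0.85 f'_c b_f) = 120/(0.85 × 4.5 × 60) = 0.523 in.
Since a = 0.523 ≤ h_f = 3.5 in, the stress block lies entirely in the flange; analyse as a rectangular beam of width b_f.
M_n = T(d − a/2) = 120 × (30 − 0.2615) = 3568.6 kip·in.
M_n = 3568.6/12 = 297.38 kip·ft.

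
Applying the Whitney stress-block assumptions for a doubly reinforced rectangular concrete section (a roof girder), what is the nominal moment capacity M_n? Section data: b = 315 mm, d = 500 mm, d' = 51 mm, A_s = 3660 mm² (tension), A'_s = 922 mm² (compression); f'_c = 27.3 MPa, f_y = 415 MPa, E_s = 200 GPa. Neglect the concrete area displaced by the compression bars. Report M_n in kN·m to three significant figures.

M_n ≈ 652 kN·m

Assume both tension and compression steel yield.
Net tension couple steel: A_s − A'_s = 2738 mm².
a = (A_s − A'_s) f_y / (0.85 f'_c b) = 1136270/(0.85 × 27.3 × 315) = 155.45 mm.
c = a/β₁ = 155.45/0.85 = 182.88 mm; ε'_s = 0.003(c − d')/c = 0.0022 ≥ f_y/E_s = 0.0021, so compression steel does yield.
M_n = (A_s − A'_s) f_y (d − a/2) + A'_s f_y (d − d') = [1136270 × (500 − 77.725) + 382630 × (500 − 51)] × 10⁻⁶ = 479.82 + 171.80 = 651.62 kN·m.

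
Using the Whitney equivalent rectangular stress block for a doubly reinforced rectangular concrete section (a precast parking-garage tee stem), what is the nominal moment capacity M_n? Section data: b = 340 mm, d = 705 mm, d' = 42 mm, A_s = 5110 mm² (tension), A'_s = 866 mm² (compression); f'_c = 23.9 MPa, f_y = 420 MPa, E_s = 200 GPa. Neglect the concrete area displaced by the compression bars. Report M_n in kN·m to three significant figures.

Assume both tension and compression steel yield.
Net tension couple steel: A_s − A'_s = 4244 mm².
a = (A_s − A'_s) f_y / (0.85 f'_c b) = 1782480/(0.85 × 23.9 × 340) = 258.06 mm.
c = a/β₁ = 258.06/0.85 = 303.60 mm; ε'_s = 0.003(c − d')/c = 0.0026 ≥ f_y/E_s = 0.0021, so compression steel does yield.
M_n = (A_s − A'_s) f_y (d − a/2) + A'_s f_y (d − d') = [1782480 × (705 − 129.03) + 363720 × (705 − 42)] × 10⁻⁶ = 1026.66 + 241.15 = 1267.81 kN·m.

M_n ≈ 1270 kN·m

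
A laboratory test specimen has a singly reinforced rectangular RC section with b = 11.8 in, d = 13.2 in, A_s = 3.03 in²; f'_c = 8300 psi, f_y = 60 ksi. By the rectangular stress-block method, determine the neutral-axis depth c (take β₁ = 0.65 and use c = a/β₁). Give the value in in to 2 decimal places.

c ≈ 3.36 in

T = A_s f_y = 3.03 × 60 = 181.8 kips.
a = T/(0.85 f'_c b) = 181.8/(0.85 × 8.3 × 11.8) = 2.1838 in.
With β₁ = 0.65, c = a/β₁ = 2.1838/0.65 = 3.36 in.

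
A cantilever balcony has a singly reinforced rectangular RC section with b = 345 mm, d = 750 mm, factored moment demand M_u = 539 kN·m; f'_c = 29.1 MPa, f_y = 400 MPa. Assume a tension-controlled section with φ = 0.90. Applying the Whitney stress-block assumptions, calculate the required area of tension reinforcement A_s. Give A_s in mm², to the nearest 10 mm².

M_n = M_u/φ = 539/0.90 = 598.889 kN·m.
With M_n = 0.85 f'_c a b (d − a/2), solve the quadratic for a:
a = d − √(d² − 2M_n/(0.85 f'_c b)) = 750 − √(750² − 2 × 598.889×10⁶/(0.85 × 29.1 × 345)) = 100.28 mm.
A_s = 0.85 f'_c a b / f_y = 0.85 × 29.1 × 100.28 × 345 / 400 = 2139.4 mm².

A_s ≈ 2140 mm²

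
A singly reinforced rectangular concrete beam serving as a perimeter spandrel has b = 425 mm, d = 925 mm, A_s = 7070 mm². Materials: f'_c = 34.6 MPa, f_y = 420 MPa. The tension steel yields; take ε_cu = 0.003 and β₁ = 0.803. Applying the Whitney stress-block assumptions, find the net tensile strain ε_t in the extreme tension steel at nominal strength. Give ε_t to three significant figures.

a = A_s f_y/(0.85 f'_c b) = 237.57 mm.
β₁ = 0.803, so c = a/β₁ = 237.57/0.803 = 295.85 mm.
From the linear strain diagram with ε_cu = 0.003: ε_t = 0.003 (d − c)/c = 0.003 × (925 − 295.85)/295.85 = 0.00638.
Since ε_t ≥ 0.005, the section is tension-controlled.

ε_t ≈ 0.00638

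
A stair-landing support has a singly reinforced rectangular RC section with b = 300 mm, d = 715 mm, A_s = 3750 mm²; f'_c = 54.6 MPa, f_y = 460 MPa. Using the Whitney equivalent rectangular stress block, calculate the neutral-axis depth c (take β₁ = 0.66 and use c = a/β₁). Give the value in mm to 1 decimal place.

T = A_s f_y = 3750 × 460 = 1725000 N = 1725 kN.
Setting C = 0.85 f'_c a b equal to T: a = 1725000/(0.85 × 54.6 × 300) = 123.896 mm.
With β₁ = 0.66, c = a/β₁ = 123.896/0.66 = 187.7 mm.

c ≈ 187.7 mm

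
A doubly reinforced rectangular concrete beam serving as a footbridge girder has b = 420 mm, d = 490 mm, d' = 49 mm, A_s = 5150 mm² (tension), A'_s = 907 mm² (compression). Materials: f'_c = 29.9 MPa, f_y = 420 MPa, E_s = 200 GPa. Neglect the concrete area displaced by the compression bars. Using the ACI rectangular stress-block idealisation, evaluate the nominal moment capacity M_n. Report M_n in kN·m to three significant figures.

M_n ≈ 892 kN·m

Assume both tension and compression steel yield.
Net tension couple steel: A_s − A'_s = 4243 mm².
a = (A_s − A'_s) f_y / (0.85 f'_c b) = 1782060/(0.85 × 29.9 × 420) = 166.95 mm.
c = a/β₁ = 166.95/0.836 = 199.70 mm; ε'_s = 0.003(c − d')/c = 0.0023 ≥ f_y/E_s = 0.0021, so compression steel does yield.
M_n = (A_s − A'_s) f_y (d − a/2) + A'_s f_y (d − d') = [1782060 × (490 − 83.475) + 380940 × (490 − 49)] × 10⁻⁶ = 724.45 + 167.99 = 892.44 kN·m.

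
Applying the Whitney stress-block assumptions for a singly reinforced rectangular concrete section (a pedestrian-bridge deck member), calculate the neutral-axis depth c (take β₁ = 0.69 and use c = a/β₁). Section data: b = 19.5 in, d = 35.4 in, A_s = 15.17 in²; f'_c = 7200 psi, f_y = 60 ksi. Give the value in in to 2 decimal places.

T = A_s f_y = 15.17 × 60 = 910.2 kips.
a = T/(0.85 f'_c b) = 910.2/(0.85 × 7.2 × 19.5) = 7.6269 in.
With β₁ = 0.69, c = a/β₁ = 7.6269/0.69 = 11.05 in.

c ≈ 11.05 in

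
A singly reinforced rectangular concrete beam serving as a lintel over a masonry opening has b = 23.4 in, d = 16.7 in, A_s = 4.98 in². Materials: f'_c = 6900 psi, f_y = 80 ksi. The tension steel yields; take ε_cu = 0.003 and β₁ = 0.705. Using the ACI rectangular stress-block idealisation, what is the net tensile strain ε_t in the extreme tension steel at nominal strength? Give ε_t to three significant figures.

a = A_s f_y/(0.85 f'_c b) = 2.903 in.
β₁ = 0.705, so c = a/β₁ = 2.903/0.705 = 4.118 in.
From the linear strain diagram with ε_cu = 0.003: ε_t = 0.003 (d − c)/c = 0.003 × (16.7 − 4.118)/4.118 = 0.00917.
Since ε_t ≥ 0.005, the section is tension-controlled.

ε_t ≈ 0.00917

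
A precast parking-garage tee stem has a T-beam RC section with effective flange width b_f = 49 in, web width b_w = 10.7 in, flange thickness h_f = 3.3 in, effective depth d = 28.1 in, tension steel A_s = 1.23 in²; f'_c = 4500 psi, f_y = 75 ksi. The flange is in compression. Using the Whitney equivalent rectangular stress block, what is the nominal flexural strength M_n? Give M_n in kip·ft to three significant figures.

Tension: T = A_s f_y = 1.23 × 75 = 92.25 kips.
Try a within the flange: a = T/(0.85 f'_c b_f) = 92.25/(0.85 × 4.5 × 49) = 0.492 in.
Since a = 0.492 ≤ h_f = 3.3 in, the stress block lies entirely in the flange; analyse as a rectangular beam of width b_f.
M_n = T(d − a/2) = 92.25 × (28.1 − 0.246) = 2569.5 kip·in.
M_n = 2569.5/12 = 214.13 kip·ft.

M_n ≈ 214 kip·ft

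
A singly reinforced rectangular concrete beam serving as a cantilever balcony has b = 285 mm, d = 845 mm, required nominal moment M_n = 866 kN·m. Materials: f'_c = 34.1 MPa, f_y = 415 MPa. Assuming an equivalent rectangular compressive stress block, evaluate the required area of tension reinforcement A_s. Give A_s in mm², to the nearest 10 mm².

A_s ≈ 2680 mm²

With M_n = 0.85 f'_c a b (d − a/2), solve the quadratic for a:
a = d − √(d² − 2M_n/(0.85 f'_c b)) = 845 − √(845² − 2 × 866×10⁶/(0.85 × 34.1 × 285)) = 134.82 mm.
A_s = 0.85 f'_c a b / f_y = 0.85 × 34.1 × 134.82 × 285 / 415 = 2683.6 mm².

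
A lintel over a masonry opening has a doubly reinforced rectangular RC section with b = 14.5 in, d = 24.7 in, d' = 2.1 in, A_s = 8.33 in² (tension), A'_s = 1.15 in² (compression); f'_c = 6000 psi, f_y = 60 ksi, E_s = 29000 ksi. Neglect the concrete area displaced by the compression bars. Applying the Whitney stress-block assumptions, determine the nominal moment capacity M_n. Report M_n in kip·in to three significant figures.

M_n ≈ 10900 kip·in

Assume both steels yield.
a = (A_s − A'_s) f_y/(0.85 f'_c b) = (8.33 − 1.15) × 60/(0.85 × 6 × 14.5) = 5.826 in.
c = a/β₁ = 5.826/0.75 = 7.768 in; ε'_s = 0.003(c − d')/c = 0.0022 ≥ ε_y = 0.0021, so the compression steel yields.
M_n = (A_s − A'_s) f_y (d − a/2) + A'_s f_y (d − d') = 430.8 × (24.7 − 2.913) + 69 × (24.7 − 2.1) = 9385.8 + 1559.4 = 10945.2 kip·in.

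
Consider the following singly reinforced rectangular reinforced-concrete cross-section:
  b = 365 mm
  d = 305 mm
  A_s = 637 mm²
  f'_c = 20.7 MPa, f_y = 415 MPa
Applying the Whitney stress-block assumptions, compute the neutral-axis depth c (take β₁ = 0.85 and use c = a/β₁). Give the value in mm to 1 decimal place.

c ≈ 48.4 mm

T = A_s f_y = 637 × 415 = 264355 N = 264.355 kN.
Setting C = 0.85 f'_c a b equal to T: a = 264355/(0.85 × 20.7 × 365) = 41.163 mm.
With β₁ = 0.85, c = a/β₁ = 41.163/0.85 = 48.4 mm.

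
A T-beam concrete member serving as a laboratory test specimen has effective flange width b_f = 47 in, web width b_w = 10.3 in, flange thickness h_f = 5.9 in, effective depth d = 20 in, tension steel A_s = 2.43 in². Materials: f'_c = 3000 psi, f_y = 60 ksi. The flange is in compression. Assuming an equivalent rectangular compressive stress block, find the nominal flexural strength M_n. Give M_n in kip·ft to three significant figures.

M_n ≈ 236 kip·ft

Tension: T = A_s f_y = 2.43 × 60 = 145.8 kips.
Try a within the flange: a = T/(0.85 f'_c b_f) = 145.8/(0.85 × 3 × 47) = 1.217 in.
Since a = 1.217 ≤ h_f = 5.9 in, the stress block lies entirely in the flange; analyse as a rectangular beam of width b_f.
M_n = T(d − a/2) = 145.8 × (20 − 0.6085) = 2827.3 kip·in.
M_n = 2827.3/12 = 235.61 kip·ft.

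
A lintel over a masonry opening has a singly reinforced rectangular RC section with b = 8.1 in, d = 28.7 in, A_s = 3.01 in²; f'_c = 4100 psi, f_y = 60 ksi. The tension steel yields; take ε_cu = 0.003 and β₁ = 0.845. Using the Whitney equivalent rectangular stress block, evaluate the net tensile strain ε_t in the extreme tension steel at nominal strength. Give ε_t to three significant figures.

ε_t ≈ 0.00837

a = A_s f_y/(0.85 f'_c b) = 6.398 in.
β₁ = 0.845, so c = a/β₁ = 6.398/0.845 = 7.572 in.
From the linear strain diagram with ε_cu = 0.003: ε_t = 0.003 (d − c)/c = 0.003 × (28.7 − 7.572)/7.572 = 0.00837.
Since ε_t ≥ 0.005, the section is tension-controlled.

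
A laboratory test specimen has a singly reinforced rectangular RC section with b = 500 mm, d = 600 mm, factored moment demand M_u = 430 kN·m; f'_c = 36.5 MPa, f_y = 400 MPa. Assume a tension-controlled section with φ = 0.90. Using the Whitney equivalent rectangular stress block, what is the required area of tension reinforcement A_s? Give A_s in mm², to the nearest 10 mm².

A_s ≈ 2080 mm²

M_n = M_u/φ = 430/0.90 = 477.778 kN·m.
With M_n = 0.85 f'_c a b (d − a/2), solve the quadratic for a:
a = d − √(d² − 2M_n/(0.85 f'_c b)) = 600 − √(600² − 2 × 477.778×10⁶/(0.85 × 36.5 × 500)) = 53.74 mm.
A_s = 0.85 f'_c a b / f_y = 0.85 × 36.5 × 53.74 × 500 / 400 = 2084.1 mm².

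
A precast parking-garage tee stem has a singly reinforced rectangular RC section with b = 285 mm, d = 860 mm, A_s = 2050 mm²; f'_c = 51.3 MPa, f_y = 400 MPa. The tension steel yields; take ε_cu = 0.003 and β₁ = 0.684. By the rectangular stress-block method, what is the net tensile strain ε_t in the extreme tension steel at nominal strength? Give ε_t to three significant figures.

a = A_s f_y/(0.85 f'_c b) = 65.98 mm.
β₁ = 0.684, so c = a/β₁ = 65.98/0.684 = 96.46 mm.
From the linear strain diagram with ε_cu = 0.003: ε_t = 0.003 (d − c)/c = 0.003 × (860 − 96.46)/96.46 = 0.0237.
Since ε_t ≥ 0.005, the section is tension-controlled.

ε_t ≈ 0.0237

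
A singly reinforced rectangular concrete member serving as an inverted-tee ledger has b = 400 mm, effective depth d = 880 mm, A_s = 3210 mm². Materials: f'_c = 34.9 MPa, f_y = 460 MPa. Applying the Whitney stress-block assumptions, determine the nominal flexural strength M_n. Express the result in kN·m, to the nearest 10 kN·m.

M_n ≈ 1210 kN·m

T = A_s f_y = 3210 × 460 = 1476600 N = 1476.6 kN.
From C = T: a = T/(0.85 f'_c b) = 1476600/(0.85 × 34.9 × 400) = 124.44 mm.
M_n = T(d − a/2) = 1476.6 kN × (880 − 62.22) mm = 1207.53 kN·m.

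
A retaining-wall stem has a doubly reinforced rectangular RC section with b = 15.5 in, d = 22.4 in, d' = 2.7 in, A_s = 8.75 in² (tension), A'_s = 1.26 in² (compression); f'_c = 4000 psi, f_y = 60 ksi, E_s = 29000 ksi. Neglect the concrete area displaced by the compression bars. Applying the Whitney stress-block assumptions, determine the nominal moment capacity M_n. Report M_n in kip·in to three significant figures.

Assume both steels yield.
a = (A_s − A'_s) f_y/(0.85 f'_c b) = (8.75 − 1.26) × 60/(0.85 × 4 × 15.5) = 8.528 in.
c = a/β₁ = 8.528/0.85 = 10.033 in; ε'_s = 0.003(c − d')/c = 0.0022 ≥ ε_y = 0.0021, so the compression steel yields.
M_n = (A_s − A'_s) f_y (d − a/2) + A'_s f_y (d − d') = 449.4 × (22.4 − 4.264) + 75.6 × (22.4 − 2.7) = 8150.3 + 1489.3 = 9639.6 kip·in.

M_n ≈ 9640 kip·in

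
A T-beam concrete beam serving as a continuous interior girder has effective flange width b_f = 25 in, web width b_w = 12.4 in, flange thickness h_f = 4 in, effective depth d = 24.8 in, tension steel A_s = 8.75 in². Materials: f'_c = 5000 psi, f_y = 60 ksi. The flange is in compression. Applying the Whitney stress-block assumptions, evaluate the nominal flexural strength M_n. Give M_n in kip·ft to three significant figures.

M_n ≈ 973 kip·ft

Tension: T = A_s f_y = 8.75 × 60 = 525 kips.
Try a within the flange: a = T/(0.85 f'_c b_f) = 525/(0.85 × 5 × 25) = 4.941 in.
a = 4.941 > h_f = 4 in: the block extends into the web. Split into flange-overhang and web parts.
C_f = 0.85 f'_c (b_f − b_w) h_f = 0.85 × 5 × (25 − 12.4) × 4 = 214.2 kips.
Remaining web compression depth: a_w = (T − C_f)/(0.85 f'_c b_w) = (525 − 214.2)/(0.85 × 5 × 12.4) = 5.898 in.
M_n = C_f(d − h_f/2) + (T − C_f)(d − a_w/2) = 214.2 × (24.8 − 2) + 310.8 × (24.8 − 2.949) = 4883.8 + 6791.3 = 11675.1 kip·in.
M_n = 11675.1/12 = 972.93 kip·ft.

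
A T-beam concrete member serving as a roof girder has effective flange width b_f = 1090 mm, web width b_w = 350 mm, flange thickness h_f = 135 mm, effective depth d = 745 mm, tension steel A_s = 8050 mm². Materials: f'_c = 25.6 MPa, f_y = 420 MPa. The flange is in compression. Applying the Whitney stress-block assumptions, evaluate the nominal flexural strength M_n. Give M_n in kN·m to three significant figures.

Tension: T = A_s f_y = 8050 × 420 = 3381000 N.
Try a within the flange: a = T/(0.85 f'_c b_f) = 3381000/(0.85 × 25.6 × 1090) = 142.55 mm.
a = 142.55 > h_f = 135 mm: the block extends into the web. Split into flange-overhang and web parts.
C_f = 0.85 f'_c (b_f − b_w) h_f = 0.85 × 25.6 × (1090 − 350) × 135 = 2173824 N.
Remaining web compression depth: a_w = (T − C_f)/(0.85 f'_c b_w) = (3381000 − 2173824)/(0.85 × 25.6 × 350) = 158.51 mm.
M_n = C_f(d − h_f/2) + (T − C_f)(d − a_w/2) = 2173824 × (745 − 67.5) + 1207176 × (745 − 79.255) = 1472.77 + 803.67 = 2276.44 × 10⁶ N·mm.
M_n = 2276.44 kN·m.

M_n ≈ 2280 kN·m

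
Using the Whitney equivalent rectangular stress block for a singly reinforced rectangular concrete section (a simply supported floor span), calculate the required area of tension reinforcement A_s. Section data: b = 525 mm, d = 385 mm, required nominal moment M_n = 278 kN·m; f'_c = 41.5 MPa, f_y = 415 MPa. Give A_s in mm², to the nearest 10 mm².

A_s ≈ 1840 mm²

With M_n = 0.85 f'_c a b (d − a/2), solve the quadratic for a:
a = d − √(d² − 2M_n/(0.85 f'_c b)) = 385 − √(385² − 2 × 278×10⁶/(0.85 × 41.5 × 525)) = 41.19 mm.
A_s = 0.85 f'_c a b / f_y = 0.85 × 41.5 × 41.19 × 525 / 415 = 1838.1 mm².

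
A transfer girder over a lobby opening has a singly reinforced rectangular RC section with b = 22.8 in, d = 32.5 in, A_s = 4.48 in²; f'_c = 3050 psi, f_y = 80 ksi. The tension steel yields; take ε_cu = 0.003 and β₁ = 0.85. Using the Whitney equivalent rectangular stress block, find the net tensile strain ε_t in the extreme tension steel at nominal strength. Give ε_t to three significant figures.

a = A_s f_y/(0.85 f'_c b) = 6.063 in.
β₁ = 0.85, so c = a/β₁ = 6.063/0.85 = 7.133 in.
From the linear strain diagram with ε_cu = 0.003: ε_t = 0.003 (d − c)/c = 0.003 × (32.5 − 7.133)/7.133 = 0.0107.
Since ε_t ≥ 0.005, the section is tension-controlled.

ε_t ≈ 0.0107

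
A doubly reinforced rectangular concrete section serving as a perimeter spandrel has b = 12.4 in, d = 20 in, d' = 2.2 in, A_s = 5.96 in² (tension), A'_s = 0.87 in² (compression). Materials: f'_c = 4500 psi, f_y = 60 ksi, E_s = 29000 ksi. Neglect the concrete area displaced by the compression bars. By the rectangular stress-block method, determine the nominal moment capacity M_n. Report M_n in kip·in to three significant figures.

M_n ≈ 6050 kip·in

Assume both steels yield.
a = (A_s − A'_s) f_y/(0.85 f'_c b) = (5.96 − 0.87) × 60/(0.85 × 4.5 × 12.4) = 6.439 in.
c = a/β₁ = 6.439/0.825 = 7.805 in; ε'_s = 0.003(c − d')/c = 0.0022 ≥ ε_y = 0.0021, so the compression steel yields.
M_n = (A_s − A'_s) f_y (d − a/2) + A'_s f_y (d − d') = 305.4 × (20 − 3.2195) + 52.2 × (20 − 2.2) = 5124.8 + 929.2 = 6054.0 kip·in.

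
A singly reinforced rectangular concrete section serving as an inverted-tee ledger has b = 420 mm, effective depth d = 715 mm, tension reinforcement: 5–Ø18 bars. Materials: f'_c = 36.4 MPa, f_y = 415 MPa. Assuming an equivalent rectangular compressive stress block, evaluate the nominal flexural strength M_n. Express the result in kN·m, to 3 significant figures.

M_n ≈ 366 kN·m

A_s = 5 × 254 = 1270 mm².
T = A_s f_y = 1270 × 415 = 527050 N = 527.05 kN.
From C = T: a = T/(0.85 f'_c b) = 527050/(0.85 × 36.4 × 420) = 40.56 mm.
M_n = T(d − a/2) = 527.05 kN × (715 − 20.28) mm = 366.15 kN·m.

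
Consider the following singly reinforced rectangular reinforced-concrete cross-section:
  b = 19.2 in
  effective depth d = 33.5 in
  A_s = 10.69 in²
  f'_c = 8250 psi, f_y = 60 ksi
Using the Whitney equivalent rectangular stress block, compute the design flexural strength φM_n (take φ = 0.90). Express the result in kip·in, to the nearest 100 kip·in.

φM_n ≈ 18000 kip·in

T = A_s f_y = 10.69 × 60 = 641.4 kips.
a = T/(0.85 f'_c b) = 641.4/(0.85 × 8.25 × 19.2) = 4.764 in.
M_n = T(d − a/2) = 641.4 × (33.5 − 2.382) = 19959.1 kip·in.
φM_n = 0.90 × 19959.1 = 17963.2 kip·in.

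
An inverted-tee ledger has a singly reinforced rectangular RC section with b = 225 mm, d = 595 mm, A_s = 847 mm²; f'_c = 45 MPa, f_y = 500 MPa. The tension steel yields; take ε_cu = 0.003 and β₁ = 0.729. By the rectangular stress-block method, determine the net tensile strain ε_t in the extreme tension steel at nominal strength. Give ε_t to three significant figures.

a = A_s f_y/(0.85 f'_c b) = 49.21 mm.
β₁ = 0.729, so c = a/β₁ = 49.21/0.729 = 67.50 mm.
From the linear strain diagram with ε_cu = 0.003: ε_t = 0.003 (d − c)/c = 0.003 × (595 − 67.50)/67.50 = 0.0234.
Since ε_t ≥ 0.005, the section is tension-controlled.

ε_t ≈ 0.0234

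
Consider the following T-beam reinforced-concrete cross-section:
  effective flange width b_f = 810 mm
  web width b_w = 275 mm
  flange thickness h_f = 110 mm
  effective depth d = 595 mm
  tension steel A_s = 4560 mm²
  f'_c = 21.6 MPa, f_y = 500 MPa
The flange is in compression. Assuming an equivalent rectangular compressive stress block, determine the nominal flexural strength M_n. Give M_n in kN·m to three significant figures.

Tension: T = A_s f_y = 4560 × 500 = 2280000 N.
Try a within the flange: a = T/(0.85 f'_c b_f) = 2280000/(0.85 × 21.6 × 810) = 153.31 mm.
a = 153.31 > h_f = 110 mm: the block extends into the web. Split into flange-overhang and web parts.
C_f = 0.85 f'_c (b_f − b_w) h_f = 0.85 × 21.6 × (810 − 275) × 110 = 1080486 N.
Remaining web compression depth: a_w = (T − C_f)/(0.85 f'_c b_w) = (2280000 − 1080486)/(0.85 × 21.6 × 275) = 237.57 mm.
M_n = C_f(d − h_f/2) + (T − C_f)(d − a_w/2) = 1080486 × (595 − 55) + 1199514 × (595 − 118.785) = 583.46 + 571.23 = 1154.69 × 10⁶ N·mm.
M_n = 1154.69 kN·m.

M_n ≈ 1150 kN·m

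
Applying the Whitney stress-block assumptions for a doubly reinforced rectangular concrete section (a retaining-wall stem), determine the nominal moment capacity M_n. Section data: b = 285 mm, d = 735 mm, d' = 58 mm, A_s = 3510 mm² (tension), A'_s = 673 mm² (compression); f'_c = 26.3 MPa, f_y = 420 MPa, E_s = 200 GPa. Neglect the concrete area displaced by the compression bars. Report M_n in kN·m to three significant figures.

Assume both tension and compression steel yield.
Net tension couple steel: A_s − A'_s = 2837 mm².
a = (A_s − A'_s) f_y / (0.85 f'_c b) = 1191540/(0.85 × 26.3 × 285) = 187.02 mm.
c = a/β₁ = 187.02/0.85 = 220.02 mm; ε'_s = 0.003(c − d')/c = 0.0022 ≥ f_y/E_s = 0.0021, so compression steel does yield.
M_n = (A_s − A'_s) f_y (d − a/2) + A'_s f_y (d − d') = [1191540 × (735 − 93.51) + 282660 × (735 − 58)] × 10⁻⁶ = 764.36 + 191.36 = 955.72 kN·m.

M_n ≈ 956 kN·m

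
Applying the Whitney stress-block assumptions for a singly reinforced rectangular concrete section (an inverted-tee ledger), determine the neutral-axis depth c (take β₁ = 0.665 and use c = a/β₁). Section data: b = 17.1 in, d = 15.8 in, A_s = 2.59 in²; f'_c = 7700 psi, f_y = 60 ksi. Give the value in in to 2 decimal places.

T = A_s f_y = 2.59 × 60 = 155.4 kips.
a = T/(0.85 f'_c b) = 155.4/(0.85 × 7.7 × 17.1) = 1.3885 in.
With β₁ = 0.665, c = a/β₁ = 1.3885/0.665 = 2.09 in.

c ≈ 2.09 in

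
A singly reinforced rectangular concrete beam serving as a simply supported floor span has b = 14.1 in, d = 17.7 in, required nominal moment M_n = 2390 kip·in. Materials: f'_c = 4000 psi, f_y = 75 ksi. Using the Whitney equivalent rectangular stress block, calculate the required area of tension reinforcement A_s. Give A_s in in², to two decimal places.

From M_n = 0.85 f'_c a b (d − a/2):
a = d − √(d² − 2M_n/(0.85 f'_c b)) = 17.7 − √(17.7² − 2 × 2390/(0.85 × 4 × 14.1)) = 3.086 in.
A_s = 0.85 f'_c a b / f_y = 0.85 × 4 × 3.086 × 14.1 / 75 = 1.973 in².

A_s ≈ 1.97 in²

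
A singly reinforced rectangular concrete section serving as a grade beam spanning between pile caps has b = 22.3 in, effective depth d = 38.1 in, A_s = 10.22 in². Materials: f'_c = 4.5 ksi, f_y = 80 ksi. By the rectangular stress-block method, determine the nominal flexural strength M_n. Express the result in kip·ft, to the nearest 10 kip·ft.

M_n ≈ 2270 kip·ft

T = A_s f_y = 10.22 × 80 = 817.6 kips.
a = T/(0.85 f'_c b) = 817.6/(0.85 × 4.5 × 22.3) = 9.585 in.
M_n = T(d − a/2) = 817.6 × (38.1 − 4.7925) = 27232.2 kip·in = 27232.2/12 = 2269.35 kip·ft.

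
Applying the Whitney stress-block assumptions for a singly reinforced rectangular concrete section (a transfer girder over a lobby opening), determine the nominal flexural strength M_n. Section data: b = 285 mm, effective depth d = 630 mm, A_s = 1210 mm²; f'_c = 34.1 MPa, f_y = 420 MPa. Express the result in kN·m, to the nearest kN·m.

T = A_s f_y = 1210 × 420 = 508200 N = 508.2 kN.
From C = T: a = T/(0.85 f'_c b) = 508200/(0.85 × 34.1 × 285) = 61.52 mm.
M_n = T(d − a/2) = 508.2 kN × (630 − 30.76) mm = 304.53 kN·m.

M_n ≈ 305 kN·m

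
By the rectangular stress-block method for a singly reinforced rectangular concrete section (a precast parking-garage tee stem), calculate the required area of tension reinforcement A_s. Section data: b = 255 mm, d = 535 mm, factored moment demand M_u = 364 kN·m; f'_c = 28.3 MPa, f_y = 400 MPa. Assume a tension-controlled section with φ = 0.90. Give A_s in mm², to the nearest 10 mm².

A_s ≈ 2180 mm²

M_n = M_u/φ = 364/0.90 = 404.444 kN·m.
With M_n = 0.85 f'_c a b (d − a/2), solve the quadratic for a:
a = d − √(d² − 2M_n/(0.85 f'_c b)) = 535 − √(535² − 2 × 404.444×10⁶/(0.85 × 28.3 × 255)) = 142.12 mm.
A_s = 0.85 f'_c a b / f_y = 0.85 × 28.3 × 142.12 × 255 / 400 = 2179.4 mm².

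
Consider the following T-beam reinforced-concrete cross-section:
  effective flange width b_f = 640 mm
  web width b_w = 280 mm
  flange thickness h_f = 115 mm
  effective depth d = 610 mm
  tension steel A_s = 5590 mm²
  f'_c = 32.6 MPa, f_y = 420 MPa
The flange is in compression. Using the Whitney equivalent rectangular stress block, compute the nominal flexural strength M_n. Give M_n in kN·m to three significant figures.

M_n ≈ 1270 kN·m

Tension: T = A_s f_y = 5590 × 420 = 2347800 N.
Try a within the flange: a = T/(0.85 f'_c b_f) = 2347800/(0.85 × 32.6 × 640) = 132.39 mm.
a = 132.39 > h_f = 115 mm: the block extends into the web. Split into flange-overhang and web parts.
C_f = 0.85 f'_c (b_f − b_w) h_f = 0.85 × 32.6 × (640 − 280) × 115 = 1147194 N.
Remaining web compression depth: a_w = (T − C_f)/(0.85 f'_c b_w) = (2347800 − 1147194)/(0.85 × 32.6 × 280) = 154.74 mm.
M_n = C_f(d − h_f/2) + (T − C_f)(d − a_w/2) = 1147194 × (610 − 57.5) + 1200606 × (610 − 77.37) = 633.82 + 639.48 = 1273.30 × 10⁶ N·mm.
M_n = 1273.30 kN·m.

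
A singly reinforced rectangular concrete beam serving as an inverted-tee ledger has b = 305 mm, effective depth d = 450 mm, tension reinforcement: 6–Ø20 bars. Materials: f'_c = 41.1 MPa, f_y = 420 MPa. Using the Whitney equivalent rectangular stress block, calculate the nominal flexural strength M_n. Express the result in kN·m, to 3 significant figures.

A_s = 6 × 314 = 1884 mm².
T = A_s f_y = 1884 × 420 = 791280 N = 791.28 kN.
From C = T: a = T/(0.85 f'_c b) = 791280/(0.85 × 41.1 × 305) = 74.26 mm.
M_n = T(d − a/2) = 791.28 kN × (450 − 37.13) mm = 326.70 kN·m.

M_n ≈ 327 kN·m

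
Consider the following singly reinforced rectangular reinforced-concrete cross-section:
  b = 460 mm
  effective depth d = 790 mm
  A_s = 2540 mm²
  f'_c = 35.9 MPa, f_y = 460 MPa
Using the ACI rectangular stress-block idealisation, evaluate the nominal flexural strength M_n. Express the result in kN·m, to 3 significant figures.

M_n ≈ 874 kN·m

T = A_s f_y = 2540 × 460 = 1168400 N = 1168.4 kN.
From C = T: a = T/(0.85 f'_c b) = 1168400/(0.85 × 35.9 × 460) = 83.24 mm.
M_n = T(d − a/2) = 1168.4 kN × (790 − 41.62) mm = 874.41 kN·m.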